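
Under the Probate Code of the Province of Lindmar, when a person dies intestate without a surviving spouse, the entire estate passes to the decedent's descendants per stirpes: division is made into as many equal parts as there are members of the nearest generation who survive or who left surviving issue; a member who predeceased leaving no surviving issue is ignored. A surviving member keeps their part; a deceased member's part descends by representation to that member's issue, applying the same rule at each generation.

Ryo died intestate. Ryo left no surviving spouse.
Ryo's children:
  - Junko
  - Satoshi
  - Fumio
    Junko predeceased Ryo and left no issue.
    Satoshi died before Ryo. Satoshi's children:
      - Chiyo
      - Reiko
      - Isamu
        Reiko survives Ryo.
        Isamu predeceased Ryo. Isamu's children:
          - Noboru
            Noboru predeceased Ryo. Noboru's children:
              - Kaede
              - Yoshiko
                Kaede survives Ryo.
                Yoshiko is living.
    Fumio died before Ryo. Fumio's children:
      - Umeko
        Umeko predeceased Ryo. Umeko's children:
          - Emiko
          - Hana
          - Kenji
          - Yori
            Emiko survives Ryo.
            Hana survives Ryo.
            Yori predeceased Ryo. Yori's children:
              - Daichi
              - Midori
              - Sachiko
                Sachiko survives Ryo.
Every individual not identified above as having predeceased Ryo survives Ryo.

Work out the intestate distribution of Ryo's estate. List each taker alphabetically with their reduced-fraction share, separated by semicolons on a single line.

Chiyo 1/6; Daichi 1/24; Emiko 1/8; Hana 1/8; Kaede 1/12; Kenji 1/8; Midori 1/24; Reiko 1/6; Sachiko 1/24; Yoshiko 1/12

There is no surviving spouse, so the entire estate passes to Ryo's descendants per stirpes.
Junko left no surviving issue, so that branch lapses and is disregarded.
The estate is divided into 2 equal shares of 1/2 among Satoshi, Fumio.
Satoshi predeceased; the 1/2 allotted to Satoshi's branch passes to Satoshi's issue by representation.
The 1/2 is divided into 3 equal shares of 1/6 among Chiyo, Reiko, Isamu.
Chiyo is living and takes 1/6.
Reiko is living and takes 1/6.
Isamu predeceased; the 1/6 allotted to Isamu's branch passes to Isamu's issue by representation.
Noboru's line is the sole branch at this level, so the full 1/6 passes to Noboru's issue by representation.
The 1/6 is divided into 2 equal shares of 1/12 among Kaede, Yoshiko.
Kaede is living and takes 1/12.
Yoshiko is living and takes 1/12.
Fumio predeceased; the 1/2 allotted to Fumio's branch passes to Fumio's issue by representation.
Umeko's line is the sole branch at this level, so the full 1/2 passes to Umeko's issue by representation.
The 1/2 is divided into 4 equal shares of 1/8 among Emiko, Hana, Kenji, Yori.
Emiko is living and takes 1/8.
Hana is living and takes 1/8.
Kenji is living and takes 1/8.
Yori predeceased; the 1/8 allotted to Yori's branch passes to Yori's issue by representation.
The 1/8 is divided into 3 equal shares of 1/24 among Daichi, Midori, Sachiko.
Daichi is living and takes 1/24.
Midori is living and takes 1/24.
Sachiko is living and takes 1/24.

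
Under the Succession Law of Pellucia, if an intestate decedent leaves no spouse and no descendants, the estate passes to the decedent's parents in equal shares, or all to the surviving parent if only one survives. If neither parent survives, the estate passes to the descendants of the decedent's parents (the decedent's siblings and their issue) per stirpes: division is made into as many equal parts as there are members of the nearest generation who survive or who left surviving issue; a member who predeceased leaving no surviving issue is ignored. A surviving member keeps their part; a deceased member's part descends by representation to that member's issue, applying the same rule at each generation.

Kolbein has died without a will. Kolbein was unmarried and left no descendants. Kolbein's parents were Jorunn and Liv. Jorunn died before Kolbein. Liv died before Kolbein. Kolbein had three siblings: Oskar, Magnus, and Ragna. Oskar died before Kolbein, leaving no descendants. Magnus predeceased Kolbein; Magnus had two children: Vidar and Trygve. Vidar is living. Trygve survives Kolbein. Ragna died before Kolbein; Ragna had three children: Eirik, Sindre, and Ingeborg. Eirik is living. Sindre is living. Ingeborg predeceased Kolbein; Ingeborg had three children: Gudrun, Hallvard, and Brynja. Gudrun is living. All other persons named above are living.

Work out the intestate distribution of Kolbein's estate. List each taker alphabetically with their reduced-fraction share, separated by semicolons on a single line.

Brynja 1/18; Eirik 1/6; Gudrun 1/18; Hallvard 1/18; Sindre 1/6; Trygve 1/4; Vidar 1/4

Neither parent survives and there are no descendants, so the estate passes to Kolbein's siblings and their issue per stirpes.
Oskar left no surviving issue, so that branch lapses and is disregarded.
The estate is divided into 2 equal shares of 1/2 among Magnus, Ragna.
Magnus predeceased; the 1/2 allotted to Magnus's branch passes to Magnus's issue by representation.
The 1/2 is divided into 2 equal shares of 1/4 among Vidar, Trygve.
Vidar is living and takes 1/4.
Trygve is living and takes 1/4.
Ragna predeceased; the 1/2 allotted to Ragna's branch passes to Ragna's issue by representation.
The 1/2 is divided into 3 equal shares of 1/6 among Eirik, Sindre, Ingeborg.
Eirik is living and takes 1/6.
Sindre is living and takes 1/6.
Ingeborg predeceased; the 1/6 allotted to Ingeborg's branch passes to Ingeborg's issue by representation.
The 1/6 is divided into 3 equal shares of 1/18 among Gudrun, Hallvard, Brynja.
Gudrun is living and takes 1/18.
Hallvard is living and takes 1/18.
Brynja is living and takes 1/18.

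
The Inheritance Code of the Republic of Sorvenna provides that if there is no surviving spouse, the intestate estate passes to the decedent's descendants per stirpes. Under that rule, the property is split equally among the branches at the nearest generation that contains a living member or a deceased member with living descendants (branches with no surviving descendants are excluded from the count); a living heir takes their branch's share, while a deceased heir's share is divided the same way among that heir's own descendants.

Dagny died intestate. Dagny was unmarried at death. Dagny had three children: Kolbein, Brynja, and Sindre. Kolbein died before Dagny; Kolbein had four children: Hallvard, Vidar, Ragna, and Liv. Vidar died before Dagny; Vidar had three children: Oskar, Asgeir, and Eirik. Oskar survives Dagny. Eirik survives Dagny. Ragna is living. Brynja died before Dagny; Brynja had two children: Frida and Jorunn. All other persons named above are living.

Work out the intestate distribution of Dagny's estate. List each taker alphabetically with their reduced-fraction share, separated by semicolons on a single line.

Asgeir 1/36; Eirik 1/36; Frida 1/6; Hallvard 1/12; Jorunn 1/6; Liv 1/12; Oskar 1/36; Ragna 1/12; Sindre 1/3

There is no surviving spouse, so the entire estate passes to Dagny's descendants per stirpes.
The estate is divided into 3 equal shares of 1/3 among Kolbein, Brynja, Sindre.
Kolbein predeceased; the 1/3 allotted to Kolbein's branch passes to Kolbein's issue by representation.
The 1/3 is divided into 4 equal shares of 1/12 among Hallvard, Vidar, Ragna, Liv.
Hallvard is living and takes 1/12.
Vidar predeceased; the 1/12 allotted to Vidar's branch passes to Vidar's issue by representation.
The 1/12 is divided into 3 equal shares of 1/36 among Oskar, Asgeir, Eirik.
Oskar is living and takes 1/36.
Asgeir is living and takes 1/36.
Eirik is living and takes 1/36.
Ragna is living and takes 1/12.
Liv is living and takes 1/12.
Brynja predeceased; the 1/3 allotted to Brynja's branch passes to Brynja's issue by representation.
The 1/3 is divided into 2 equal shares of 1/6 among Frida, Jorunn.
Frida is living and takes 1/6.
Jorunn is living and takes 1/6.
Sindre is living and takes 1/3.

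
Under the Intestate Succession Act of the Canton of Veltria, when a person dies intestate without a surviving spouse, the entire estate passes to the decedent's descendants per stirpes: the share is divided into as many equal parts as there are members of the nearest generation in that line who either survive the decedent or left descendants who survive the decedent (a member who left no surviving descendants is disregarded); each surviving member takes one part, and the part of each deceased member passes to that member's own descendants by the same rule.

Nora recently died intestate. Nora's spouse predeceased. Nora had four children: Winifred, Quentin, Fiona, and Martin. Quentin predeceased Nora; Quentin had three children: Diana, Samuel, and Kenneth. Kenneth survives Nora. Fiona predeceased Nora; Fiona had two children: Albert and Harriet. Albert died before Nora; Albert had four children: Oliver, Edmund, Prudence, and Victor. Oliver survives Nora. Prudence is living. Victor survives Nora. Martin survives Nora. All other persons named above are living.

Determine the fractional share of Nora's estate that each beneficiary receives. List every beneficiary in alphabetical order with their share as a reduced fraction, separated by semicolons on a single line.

There is no surviving spouse, so the entire estate passes to Nora's descendants per stirpes.
The estate is divided into 4 equal shares of 1/4 among Winifred, Quentin, Fiona, Martin.
Winifred is living and takes 1/4.
Quentin predeceased; the 1/4 allotted to Quentin's branch passes to Quentin's issue by representation.
The 1/4 is divided into 3 equal shares of 1/12 among Diana, Samuel, Kenneth.
Diana is living and takes 1/12.
Samuel is living and takes 1/12.
Kenneth is living and takes 1/12.
Fiona predeceased; the 1/4 allotted to Fiona's branch passes to Fiona's issue by representation.
The 1/4 is divided into 2 equal shares of 1/8 among Albert, Harriet.
Albert predeceased; the 1/8 allotted to Albert's branch passes to Albert's issue by representation.
The 1/8 is divided into 4 equal shares of 1/32 among Oliver, Edmund, Prudence, Victor.
Oliver is living and takes 1/32.
Edmund is living and takes 1/32.
Prudence is living and takes 1/32.
Victor is living and takes 1/32.
Harriet is living and takes 1/8.
Martin is living and takes 1/4.

Diana 1/12; Edmund 1/32; Harriet 1/8; Kenneth 1/12; Martin 1/4; Oliver 1/32; Prudence 1/32; Samuel 1/12; Victor 1/32; Winifred 1/4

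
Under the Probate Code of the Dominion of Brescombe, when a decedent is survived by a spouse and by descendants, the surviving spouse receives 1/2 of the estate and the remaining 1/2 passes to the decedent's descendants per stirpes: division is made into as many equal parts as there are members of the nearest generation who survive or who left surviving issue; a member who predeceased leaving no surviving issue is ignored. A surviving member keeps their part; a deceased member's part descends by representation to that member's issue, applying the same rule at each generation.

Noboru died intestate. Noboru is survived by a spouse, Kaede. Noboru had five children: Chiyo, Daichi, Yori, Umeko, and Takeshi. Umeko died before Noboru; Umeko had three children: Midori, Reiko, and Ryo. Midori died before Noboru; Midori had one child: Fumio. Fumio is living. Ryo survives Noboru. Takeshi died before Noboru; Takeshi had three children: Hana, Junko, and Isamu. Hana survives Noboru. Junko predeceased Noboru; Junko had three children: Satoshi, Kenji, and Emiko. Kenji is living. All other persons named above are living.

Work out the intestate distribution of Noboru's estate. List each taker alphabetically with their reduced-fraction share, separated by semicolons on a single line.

Kaede, as surviving spouse, takes 1/2.
The remaining 1/2 passes to Noboru's descendants per stirpes.
The 1/2 is divided into 5 equal shares of 1/10 among Chiyo, Daichi, Yori, Umeko, Takeshi.
Chiyo is living and takes 1/10.
Daichi is living and takes 1/10.
Yori is living and takes 1/10.
Umeko predeceased; the 1/10 allotted to Umeko's branch passes to Umeko's issue by representation.
The 1/10 is divided into 3 equal shares of 1/30 among Midori, Reiko, Ryo.
Midori predeceased; the 1/30 allotted to Midori's branch passes to Midori's issue by representation.
Fumio is the sole taker at this level and receives the full 1/30.
Reiko is living and takes 1/30.
Ryo is living and takes 1/30.
Takeshi predeceased; the 1/10 allotted to Takeshi's branch passes to Takeshi's issue by representation.
The 1/10 is divided into 3 equal shares of 1/30 among Hana, Junko, Isamu.
Hana is living and takes 1/30.
Junko predeceased; the 1/30 allotted to Junko's branch passes to Junko's issue by representation.
The 1/30 is divided into 3 equal shares of 1/90 among Satoshi, Kenji, Emiko.
Satoshi is living and takes 1/90.
Kenji is living and takes 1/90.
Emiko is living and takes 1/90.
Isamu is living and takes 1/30.

Chiyo 1/10; Daichi 1/10; Emiko 1/90; Fumio 1/30; Hana 1/30; Isamu 1/30; Kaede 1/2; Kenji 1/90; Reiko 1/30; Ryo 1/30; Satoshi 1/90; Yori 1/10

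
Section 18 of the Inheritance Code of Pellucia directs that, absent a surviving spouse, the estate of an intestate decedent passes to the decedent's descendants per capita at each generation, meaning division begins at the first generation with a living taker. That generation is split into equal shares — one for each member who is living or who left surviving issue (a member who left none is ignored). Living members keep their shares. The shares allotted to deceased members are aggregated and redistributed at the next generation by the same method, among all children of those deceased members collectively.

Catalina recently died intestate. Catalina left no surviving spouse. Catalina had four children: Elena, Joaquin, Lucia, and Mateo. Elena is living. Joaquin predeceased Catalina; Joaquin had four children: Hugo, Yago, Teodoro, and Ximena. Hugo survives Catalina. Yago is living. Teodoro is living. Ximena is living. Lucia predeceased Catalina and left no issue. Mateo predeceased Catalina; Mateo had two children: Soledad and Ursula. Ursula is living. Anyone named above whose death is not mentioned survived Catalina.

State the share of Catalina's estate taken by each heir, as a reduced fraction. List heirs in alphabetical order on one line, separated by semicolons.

There is no surviving spouse, so the entire estate passes to Catalina's descendants per capita at each generation.
At generation 1 (Elena, Joaquin, Mateo) there are 3 shares of (1)/3 = 1/3 each.
Living: Elena — each takes 1/3.
Deceased: Joaquin and Mateo. Their combined 2/3 is pooled and carried to generation 2.
At generation 2 (Hugo, Yago, Teodoro, Ximena, Soledad, Ursula) there are 6 shares of (2/3)/6 = 1/9 each.
Living: Hugo, Yago, Teodoro, Ximena, Soledad, and Ursula — each takes 1/9.

Elena 1/3; Hugo 1/9; Soledad 1/9; Teodoro 1/9; Ursula 1/9; Ximena 1/9; Yago 1/9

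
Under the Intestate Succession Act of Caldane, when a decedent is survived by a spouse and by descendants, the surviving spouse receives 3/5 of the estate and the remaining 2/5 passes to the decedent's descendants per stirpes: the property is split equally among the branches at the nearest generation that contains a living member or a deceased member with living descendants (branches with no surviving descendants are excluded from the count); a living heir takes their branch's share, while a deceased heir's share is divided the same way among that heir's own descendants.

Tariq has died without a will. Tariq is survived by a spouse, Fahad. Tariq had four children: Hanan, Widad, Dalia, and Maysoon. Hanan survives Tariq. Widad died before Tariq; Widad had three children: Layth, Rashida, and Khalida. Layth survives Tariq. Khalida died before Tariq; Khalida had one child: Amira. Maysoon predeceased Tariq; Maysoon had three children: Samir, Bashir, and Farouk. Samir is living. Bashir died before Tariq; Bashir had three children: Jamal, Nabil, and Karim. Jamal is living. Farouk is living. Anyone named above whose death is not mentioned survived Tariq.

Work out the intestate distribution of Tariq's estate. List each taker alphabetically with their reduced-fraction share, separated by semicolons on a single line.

Amira 1/30; Dalia 1/10; Fahad 3/5; Farouk 1/30; Hanan 1/10; Jamal 1/90; Karim 1/90; Layth 1/30; Nabil 1/90; Rashida 1/30; Samir 1/30

Fahad, as surviving spouse, takes 3/5.
The remaining 2/5 passes to Tariq's descendants per stirpes.
The 2/5 is divided into 4 equal shares of 1/10 among Hanan, Widad, Dalia, Maysoon.
Hanan is living and takes 1/10.
Widad predeceased; the 1/10 allotted to Widad's branch passes to Widad's issue by representation.
The 1/10 is divided into 3 equal shares of 1/30 among Layth, Rashida, Khalida.
Layth is living and takes 1/30.
Rashida is living and takes 1/30.
Khalida predeceased; the 1/30 allotted to Khalida's branch passes to Khalida's issue by representation.
Amira is the sole taker at this level and receives the full 1/30.
Dalia is living and takes 1/10.
Maysoon predeceased; the 1/10 allotted to Maysoon's branch passes to Maysoon's issue by representation.
The 1/10 is divided into 3 equal shares of 1/30 among Samir, Bashir, Farouk.
Samir is living and takes 1/30.
Bashir predeceased; the 1/30 allotted to Bashir's branch passes to Bashir's issue by representation.
The 1/30 is divided into 3 equal shares of 1/90 among Jamal, Nabil, Karim.
Jamal is living and takes 1/90.
Nabil is living and takes 1/90.
Karim is living and takes 1/90.
Farouk is living and takes 1/30.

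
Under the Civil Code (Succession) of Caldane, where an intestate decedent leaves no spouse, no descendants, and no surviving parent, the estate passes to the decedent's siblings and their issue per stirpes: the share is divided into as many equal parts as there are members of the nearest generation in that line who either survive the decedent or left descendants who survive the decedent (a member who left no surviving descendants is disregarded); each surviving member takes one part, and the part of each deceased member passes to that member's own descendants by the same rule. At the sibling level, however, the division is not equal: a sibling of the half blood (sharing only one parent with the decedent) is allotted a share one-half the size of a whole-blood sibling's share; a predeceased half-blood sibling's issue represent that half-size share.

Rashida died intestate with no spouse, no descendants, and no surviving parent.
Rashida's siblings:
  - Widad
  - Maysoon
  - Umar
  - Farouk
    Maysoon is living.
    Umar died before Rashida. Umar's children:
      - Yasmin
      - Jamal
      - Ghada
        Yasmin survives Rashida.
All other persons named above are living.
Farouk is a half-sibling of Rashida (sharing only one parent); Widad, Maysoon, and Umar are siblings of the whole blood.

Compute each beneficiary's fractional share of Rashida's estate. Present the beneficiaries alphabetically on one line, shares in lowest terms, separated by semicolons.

No spouse, descendants, or parent survives, so the estate passes to Rashida's siblings per stirpes.
Half-blood siblings count for one-half the weight of whole-blood siblings at the initial division.
Dividing 1 in proportion to weights (total weight 7/2): Widad (weight 1) → 2/7; Maysoon (weight 1) → 2/7; Umar (weight 1) → 2/7; Farouk (weight 1/2) → 1/7.
Widad is living and takes 2/7.
Maysoon is living and takes 2/7.
Umar predeceased; the 2/7 allotted to Umar's branch passes to Umar's issue by representation.
The 2/7 is divided into 3 equal shares of 2/21 among Yasmin, Jamal, Ghada.
Yasmin is living and takes 2/21.
Jamal is living and takes 2/21.
Ghada is living and takes 2/21.
Farouk is living and takes 1/7.

Farouk 1/7; Ghada 2/21; Jamal 2/21; Maysoon 2/7; Widad 2/7; Yasmin 2/21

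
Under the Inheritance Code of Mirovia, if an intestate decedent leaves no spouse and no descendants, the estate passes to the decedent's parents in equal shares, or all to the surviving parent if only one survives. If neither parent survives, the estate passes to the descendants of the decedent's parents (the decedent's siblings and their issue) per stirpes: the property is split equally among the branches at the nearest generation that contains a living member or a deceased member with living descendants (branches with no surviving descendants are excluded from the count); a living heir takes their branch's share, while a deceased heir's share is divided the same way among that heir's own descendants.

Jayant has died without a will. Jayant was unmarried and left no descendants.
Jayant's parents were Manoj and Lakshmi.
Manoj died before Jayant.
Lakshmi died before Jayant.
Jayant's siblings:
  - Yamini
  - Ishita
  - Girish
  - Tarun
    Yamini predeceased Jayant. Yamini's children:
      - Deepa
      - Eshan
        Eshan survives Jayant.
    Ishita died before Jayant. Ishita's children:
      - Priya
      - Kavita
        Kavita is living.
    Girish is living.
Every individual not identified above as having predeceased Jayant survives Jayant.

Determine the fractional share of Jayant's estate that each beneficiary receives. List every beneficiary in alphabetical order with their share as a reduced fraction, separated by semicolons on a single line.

Deepa 1/8; Eshan 1/8; Girish 1/4; Kavita 1/8; Priya 1/8; Tarun 1/4

Neither parent survives and there are no descendants, so the estate passes to Jayant's siblings and their issue per stirpes.
The estate is divided into 4 equal shares of 1/4 among Yamini, Ishita, Girish, Tarun.
Yamini predeceased; the 1/4 allotted to Yamini's branch passes to Yamini's issue by representation.
The 1/4 is divided into 2 equal shares of 1/8 among Deepa, Eshan.
Deepa is living and takes 1/8.
Eshan is living and takes 1/8.
Ishita predeceased; the 1/4 allotted to Ishita's branch passes to Ishita's issue by representation.
The 1/4 is divided into 2 equal shares of 1/8 among Priya, Kavita.
Priya is living and takes 1/8.
Kavita is living and takes 1/8.
Girish is living and takes 1/4.
Tarun is living and takes 1/4.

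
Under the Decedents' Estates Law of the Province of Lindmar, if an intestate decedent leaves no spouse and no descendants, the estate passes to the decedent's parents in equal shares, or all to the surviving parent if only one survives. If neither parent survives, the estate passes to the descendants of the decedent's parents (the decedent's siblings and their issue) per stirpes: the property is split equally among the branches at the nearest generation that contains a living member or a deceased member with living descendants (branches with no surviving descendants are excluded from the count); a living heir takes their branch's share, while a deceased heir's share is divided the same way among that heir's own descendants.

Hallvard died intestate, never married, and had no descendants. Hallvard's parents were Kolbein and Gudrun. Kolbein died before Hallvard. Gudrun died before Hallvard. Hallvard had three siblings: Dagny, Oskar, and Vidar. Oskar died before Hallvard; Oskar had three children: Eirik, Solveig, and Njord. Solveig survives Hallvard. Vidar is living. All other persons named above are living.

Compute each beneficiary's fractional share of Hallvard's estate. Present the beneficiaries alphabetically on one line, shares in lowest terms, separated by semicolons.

Neither parent survives and there are no descendants, so the estate passes to Hallvard's siblings and their issue per stirpes.
The estate is divided into 3 equal shares of 1/3 among Dagny, Oskar, Vidar.
Dagny is living and takes 1/3.
Oskar predeceased; the 1/3 allotted to Oskar's branch passes to Oskar's issue by representation.
The 1/3 is divided into 3 equal shares of 1/9 among Eirik, Solveig, Njord.
Eirik is living and takes 1/9.
Solveig is living and takes 1/9.
Njord is living and takes 1/9.
Vidar is living and takes 1/3.

Dagny 1/3; Eirik 1/9; Njord 1/9; Solveig 1/9; Vidar 1/3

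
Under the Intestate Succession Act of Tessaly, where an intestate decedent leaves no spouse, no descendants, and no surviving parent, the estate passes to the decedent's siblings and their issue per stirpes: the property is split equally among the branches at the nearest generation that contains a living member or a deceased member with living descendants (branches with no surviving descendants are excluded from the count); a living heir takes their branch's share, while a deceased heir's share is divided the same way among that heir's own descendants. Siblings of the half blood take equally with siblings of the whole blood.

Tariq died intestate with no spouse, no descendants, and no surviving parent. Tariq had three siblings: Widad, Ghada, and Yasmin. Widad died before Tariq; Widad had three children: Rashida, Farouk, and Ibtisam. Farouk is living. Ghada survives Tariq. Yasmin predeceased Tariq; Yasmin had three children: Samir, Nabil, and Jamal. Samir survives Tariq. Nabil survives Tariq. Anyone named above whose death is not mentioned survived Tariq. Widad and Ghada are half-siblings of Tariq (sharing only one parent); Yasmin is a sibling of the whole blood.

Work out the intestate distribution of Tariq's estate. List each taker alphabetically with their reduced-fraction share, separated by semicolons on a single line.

No spouse, descendants, or parent survives, so the estate passes to Tariq's siblings per stirpes.
Half-blood and whole-blood siblings take equally under the stated rule.
The estate is divided into 3 equal shares of 1/3 among Widad, Ghada, Yasmin.
Widad predeceased; the 1/3 allotted to Widad's branch passes to Widad's issue by representation.
The 1/3 is divided into 3 equal shares of 1/9 among Rashida, Farouk, Ibtisam.
Rashida is living and takes 1/9.
Farouk is living and takes 1/9.
Ibtisam is living and takes 1/9.
Ghada is living and takes 1/3.
Yasmin predeceased; the 1/3 allotted to Yasmin's branch passes to Yasmin's issue by representation.
The 1/3 is divided into 3 equal shares of 1/9 among Samir, Nabil, Jamal.
Samir is living and takes 1/9.
Nabil is living and takes 1/9.
Jamal is living and takes 1/9.

Farouk 1/9; Ghada 1/3; Ibtisam 1/9; Jamal 1/9; Nabil 1/9; Rashida 1/9; Samir 1/9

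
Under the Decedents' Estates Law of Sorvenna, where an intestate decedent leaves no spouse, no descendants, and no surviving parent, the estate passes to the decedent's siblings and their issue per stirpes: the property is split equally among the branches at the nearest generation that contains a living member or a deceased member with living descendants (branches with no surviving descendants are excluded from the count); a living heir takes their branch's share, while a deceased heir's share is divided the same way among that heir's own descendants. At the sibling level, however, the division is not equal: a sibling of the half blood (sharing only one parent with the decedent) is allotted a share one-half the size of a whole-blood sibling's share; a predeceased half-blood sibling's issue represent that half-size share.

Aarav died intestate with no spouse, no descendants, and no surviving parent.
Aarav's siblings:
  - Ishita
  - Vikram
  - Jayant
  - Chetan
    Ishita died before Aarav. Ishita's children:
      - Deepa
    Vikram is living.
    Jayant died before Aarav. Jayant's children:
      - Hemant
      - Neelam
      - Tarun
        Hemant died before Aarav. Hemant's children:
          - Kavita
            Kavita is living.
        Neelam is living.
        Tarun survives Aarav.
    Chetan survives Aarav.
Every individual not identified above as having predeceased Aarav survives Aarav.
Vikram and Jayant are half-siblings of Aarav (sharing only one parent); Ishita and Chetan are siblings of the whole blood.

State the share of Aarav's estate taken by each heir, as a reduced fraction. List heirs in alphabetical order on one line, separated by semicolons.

No spouse, descendants, or parent survives, so the estate passes to Aarav's siblings per stirpes.
Half-blood siblings count for one-half the weight of whole-blood siblings at the initial division.
Dividing 1 in proportion to weights (total weight 3): Ishita (weight 1) → 1/3; Vikram (weight 1/2) → 1/6; Jayant (weight 1/2) → 1/6; Chetan (weight 1) → 1/3.
Ishita predeceased; the 1/3 allotted to Ishita's branch passes to Ishita's issue by representation.
Deepa is the sole taker at this level and receives the full 1/3.
Vikram is living and takes 1/6.
Jayant predeceased; the 1/6 allotted to Jayant's branch passes to Jayant's issue by representation.
The 1/6 is divided into 3 equal shares of 1/18 among Hemant, Neelam, Tarun.
Hemant predeceased; the 1/18 allotted to Hemant's branch passes to Hemant's issue by representation.
Kavita is the sole taker at this level and receives the full 1/18.
Neelam is living and takes 1/18.
Tarun is living and takes 1/18.
Chetan is living and takes 1/3.

Chetan 1/3; Deepa 1/3; Kavita 1/18; Neelam 1/18; Tarun 1/18; Vikram 1/6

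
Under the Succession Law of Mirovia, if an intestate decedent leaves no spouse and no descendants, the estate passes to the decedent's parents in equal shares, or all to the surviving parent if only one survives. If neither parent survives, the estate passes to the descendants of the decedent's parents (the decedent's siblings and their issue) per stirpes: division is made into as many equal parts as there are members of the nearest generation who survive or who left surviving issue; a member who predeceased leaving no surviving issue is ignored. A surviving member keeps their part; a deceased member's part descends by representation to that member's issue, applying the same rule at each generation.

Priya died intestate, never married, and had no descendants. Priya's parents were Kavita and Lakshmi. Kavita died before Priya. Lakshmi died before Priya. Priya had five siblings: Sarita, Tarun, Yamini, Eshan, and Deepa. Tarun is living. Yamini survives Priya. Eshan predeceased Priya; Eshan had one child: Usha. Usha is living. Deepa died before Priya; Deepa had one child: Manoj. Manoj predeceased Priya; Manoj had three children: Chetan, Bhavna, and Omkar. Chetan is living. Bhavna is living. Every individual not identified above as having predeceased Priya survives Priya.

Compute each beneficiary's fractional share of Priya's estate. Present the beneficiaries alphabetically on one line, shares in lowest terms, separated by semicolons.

Neither parent survives and there are no descendants, so the estate passes to Priya's siblings and their issue per stirpes.
The estate is divided into 5 equal shares of 1/5 among Sarita, Tarun, Yamini, Eshan, Deepa.
Sarita is living and takes 1/5.
Tarun is living and takes 1/5.
Yamini is living and takes 1/5.
Eshan predeceased; the 1/5 allotted to Eshan's branch passes to Eshan's issue by representation.
Usha is the sole taker at this level and receives the full 1/5.
Deepa predeceased; the 1/5 allotted to Deepa's branch passes to Deepa's issue by representation.
Manoj's line is the sole branch at this level, so the full 1/5 passes to Manoj's issue by representation.
The 1/5 is divided into 3 equal shares of 1/15 among Chetan, Bhavna, Omkar.
Chetan is living and takes 1/15.
Bhavna is living and takes 1/15.
Omkar is living and takes 1/15.

Bhavna 1/15; Chetan 1/15; Omkar 1/15; Sarita 1/5; Tarun 1/5; Usha 1/5; Yamini 1/5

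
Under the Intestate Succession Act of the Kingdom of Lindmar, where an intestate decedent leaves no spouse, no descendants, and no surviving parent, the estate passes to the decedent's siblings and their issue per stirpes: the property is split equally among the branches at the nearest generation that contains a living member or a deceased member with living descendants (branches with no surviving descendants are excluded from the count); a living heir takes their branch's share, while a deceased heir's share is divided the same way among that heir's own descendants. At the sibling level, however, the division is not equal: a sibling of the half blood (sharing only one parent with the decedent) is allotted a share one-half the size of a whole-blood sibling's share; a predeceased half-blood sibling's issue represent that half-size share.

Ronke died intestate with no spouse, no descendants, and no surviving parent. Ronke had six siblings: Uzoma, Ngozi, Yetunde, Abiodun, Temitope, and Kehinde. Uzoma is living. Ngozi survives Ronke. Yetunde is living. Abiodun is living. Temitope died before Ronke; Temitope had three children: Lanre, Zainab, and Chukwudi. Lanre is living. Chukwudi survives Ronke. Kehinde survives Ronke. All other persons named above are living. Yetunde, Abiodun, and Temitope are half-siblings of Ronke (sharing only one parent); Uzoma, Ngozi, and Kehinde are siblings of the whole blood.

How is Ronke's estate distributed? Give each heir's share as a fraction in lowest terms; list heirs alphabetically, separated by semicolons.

Abiodun 1/9; Chukwudi 1/27; Kehinde 2/9; Lanre 1/27; Ngozi 2/9; Uzoma 2/9; Yetunde 1/9; Zainab 1/27

No spouse, descendants, or parent survives, so the estate passes to Ronke's siblings per stirpes.
Half-blood siblings count for one-half the weight of whole-blood siblings at the initial division.
Dividing 1 in proportion to weights (total weight 9/2): Uzoma (weight 1) → 2/9; Ngozi (weight 1) → 2/9; Yetunde (weight 1/2) → 1/9; Abiodun (weight 1/2) → 1/9; Temitope (weight 1/2) → 1/9; Kehinde (weight 1) → 2/9.
Uzoma is living and takes 2/9.
Ngozi is living and takes 2/9.
Yetunde is living and takes 1/9.
Abiodun is living and takes 1/9.
Temitope predeceased; the 1/9 allotted to Temitope's branch passes to Temitope's issue by representation.
The 1/9 is divided into 3 equal shares of 1/27 among Lanre, Zainab, Chukwudi.
Lanre is living and takes 1/27.
Zainab is living and takes 1/27.
Chukwudi is living and takes 1/27.
Kehinde is living and takes 2/9.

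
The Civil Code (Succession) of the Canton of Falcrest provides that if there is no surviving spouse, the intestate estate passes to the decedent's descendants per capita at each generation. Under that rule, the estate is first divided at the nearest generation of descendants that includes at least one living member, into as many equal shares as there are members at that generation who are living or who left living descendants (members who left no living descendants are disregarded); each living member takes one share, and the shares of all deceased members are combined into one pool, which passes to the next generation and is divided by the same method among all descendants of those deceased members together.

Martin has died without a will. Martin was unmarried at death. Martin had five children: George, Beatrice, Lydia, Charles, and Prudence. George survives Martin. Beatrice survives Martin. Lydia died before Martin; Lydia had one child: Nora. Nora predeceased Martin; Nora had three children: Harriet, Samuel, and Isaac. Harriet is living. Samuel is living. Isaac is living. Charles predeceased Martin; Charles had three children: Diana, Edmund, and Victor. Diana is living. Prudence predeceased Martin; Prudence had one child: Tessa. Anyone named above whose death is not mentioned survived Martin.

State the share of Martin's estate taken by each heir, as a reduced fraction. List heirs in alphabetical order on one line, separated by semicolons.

Beatrice 1/5; Diana 3/25; Edmund 3/25; George 1/5; Harriet 1/25; Isaac 1/25; Samuel 1/25; Tessa 3/25; Victor 3/25

There is no surviving spouse, so the entire estate passes to Martin's descendants per capita at each generation.
At generation 1 (George, Beatrice, Lydia, Charles, Prudence) there are 5 shares of (1)/5 = 1/5 each.
Living: George and Beatrice — each takes 1/5.
Deceased: Lydia, Charles, and Prudence. Their combined 3/5 is pooled and carried to generation 2.
At generation 2 (Nora, Diana, Edmund, Victor, Tessa) there are 5 shares of (3/5)/5 = 3/25 each.
Living: Diana, Edmund, Victor, and Tessa — each takes 3/25.
Deceased: Nora. That 3/25 share is carried to generation 3.
At generation 3 (Harriet, Samuel, Isaac) there are 3 shares of (3/25)/3 = 1/25 each.
Living: Harriet, Samuel, and Isaac — each takes 1/25.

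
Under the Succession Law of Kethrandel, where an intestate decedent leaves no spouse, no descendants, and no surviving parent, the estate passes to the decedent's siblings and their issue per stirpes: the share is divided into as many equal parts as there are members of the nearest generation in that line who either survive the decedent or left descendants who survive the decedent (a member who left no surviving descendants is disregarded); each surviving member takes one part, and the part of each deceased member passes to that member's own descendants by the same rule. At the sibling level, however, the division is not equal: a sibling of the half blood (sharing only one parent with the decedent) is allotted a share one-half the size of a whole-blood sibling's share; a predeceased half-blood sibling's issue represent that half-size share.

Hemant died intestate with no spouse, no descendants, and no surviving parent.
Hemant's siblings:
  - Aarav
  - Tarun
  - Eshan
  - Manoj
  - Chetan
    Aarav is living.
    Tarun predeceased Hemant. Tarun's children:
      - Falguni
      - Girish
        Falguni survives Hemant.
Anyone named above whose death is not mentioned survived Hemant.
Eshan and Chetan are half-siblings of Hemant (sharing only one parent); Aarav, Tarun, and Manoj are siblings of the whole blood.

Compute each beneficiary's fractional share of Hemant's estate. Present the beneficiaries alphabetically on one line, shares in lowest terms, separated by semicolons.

No spouse, descendants, or parent survives, so the estate passes to Hemant's siblings per stirpes.
Half-blood siblings count for one-half the weight of whole-blood siblings at the initial division.
Dividing 1 in proportion to weights (total weight 4): Aarav (weight 1) → 1/4; Tarun (weight 1) → 1/4; Eshan (weight 1/2) → 1/8; Manoj (weight 1) → 1/4; Chetan (weight 1/2) → 1/8.
Aarav is living and takes 1/4.
Tarun predeceased; the 1/4 allotted to Tarun's branch passes to Tarun's issue by representation.
The 1/4 is divided into 2 equal shares of 1/8 among Falguni, Girish.
Falguni is living and takes 1/8.
Girish is living and takes 1/8.
Eshan is living and takes 1/8.
Manoj is living and takes 1/4.
Chetan is living and takes 1/8.

Aarav 1/4; Chetan 1/8; Eshan 1/8; Falguni 1/8; Girish 1/8; Manoj 1/4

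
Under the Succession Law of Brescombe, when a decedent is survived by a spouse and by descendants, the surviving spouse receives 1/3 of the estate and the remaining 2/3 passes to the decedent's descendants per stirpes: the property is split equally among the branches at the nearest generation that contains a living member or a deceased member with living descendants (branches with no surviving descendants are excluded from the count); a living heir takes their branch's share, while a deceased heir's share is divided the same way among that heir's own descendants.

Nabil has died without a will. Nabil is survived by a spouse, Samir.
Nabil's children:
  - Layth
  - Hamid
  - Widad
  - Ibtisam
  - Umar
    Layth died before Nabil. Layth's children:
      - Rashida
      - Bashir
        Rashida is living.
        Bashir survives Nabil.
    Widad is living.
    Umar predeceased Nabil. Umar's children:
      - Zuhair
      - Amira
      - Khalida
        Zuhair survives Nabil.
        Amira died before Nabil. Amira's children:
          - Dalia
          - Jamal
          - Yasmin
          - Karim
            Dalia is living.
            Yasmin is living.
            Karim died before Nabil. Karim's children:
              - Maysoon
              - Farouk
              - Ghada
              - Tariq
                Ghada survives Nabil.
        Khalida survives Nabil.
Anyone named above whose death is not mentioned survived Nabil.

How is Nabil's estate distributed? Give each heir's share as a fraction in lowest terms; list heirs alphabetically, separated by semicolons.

Samir, as surviving spouse, takes 1/3.
The remaining 2/3 passes to Nabil's descendants per stirpes.
The 2/3 is divided into 5 equal shares of 2/15 among Layth, Hamid, Widad, Ibtisam, Umar.
Layth predeceased; the 2/15 allotted to Layth's branch passes to Layth's issue by representation.
The 2/15 is divided into 2 equal shares of 1/15 among Rashida, Bashir.
Rashida is living and takes 1/15.
Bashir is living and takes 1/15.
Hamid is living and takes 2/15.
Widad is living and takes 2/15.
Ibtisam is living and takes 2/15.
Umar predeceased; the 2/15 allotted to Umar's branch passes to Umar's issue by representation.
The 2/15 is divided into 3 equal shares of 2/45 among Zuhair, Amira, Khalida.
Zuhair is living and takes 2/45.
Amira predeceased; the 2/45 allotted to Amira's branch passes to Amira's issue by representation.
The 2/45 is divided into 4 equal shares of 1/90 among Dalia, Jamal, Yasmin, Karim.
Dalia is living and takes 1/90.
Jamal is living and takes 1/90.
Yasmin is living and takes 1/90.
Karim predeceased; the 1/90 allotted to Karim's branch passes to Karim's issue by representation.
The 1/90 is divided into 4 equal shares of 1/360 among Maysoon, Farouk, Ghada, Tariq.
Maysoon is living and takes 1/360.
Farouk is living and takes 1/360.
Ghada is living and takes 1/360.
Tariq is living and takes 1/360.
Khalida is living and takes 2/45.

Bashir 1/15; Dalia 1/90; Farouk 1/360; Ghada 1/360; Hamid 2/15; Ibtisam 2/15; Jamal 1/90; Khalida 2/45; Maysoon 1/360; Rashida 1/15; Samir 1/3; Tariq 1/360; Widad 2/15; Yasmin 1/90; Zuhair 2/45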